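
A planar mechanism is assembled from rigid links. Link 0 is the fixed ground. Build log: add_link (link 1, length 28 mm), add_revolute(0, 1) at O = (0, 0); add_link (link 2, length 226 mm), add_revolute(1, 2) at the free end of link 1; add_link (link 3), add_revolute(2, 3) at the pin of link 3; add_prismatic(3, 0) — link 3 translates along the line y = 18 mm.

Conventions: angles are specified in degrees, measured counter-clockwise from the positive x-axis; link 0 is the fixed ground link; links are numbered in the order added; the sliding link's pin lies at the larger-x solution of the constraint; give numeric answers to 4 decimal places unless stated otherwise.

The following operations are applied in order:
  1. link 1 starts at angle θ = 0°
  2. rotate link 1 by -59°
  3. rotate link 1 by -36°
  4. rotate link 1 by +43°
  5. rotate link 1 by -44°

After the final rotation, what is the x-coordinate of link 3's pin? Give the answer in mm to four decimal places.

geometry: r = 28 mm, L = 226 mm, e = 18 mm; θ starts at 0°
rotate link 1 by -59°: θ ← 0° -59° = -59°
rotate link 1 by -36°: θ ← -59° -36° = -95°
rotate link 1 by +43°: θ ← -95° +43° = -52°
rotate link 1 by -44°: θ ← -52° -44° = -96°
crank pin P = (r cos θ, r sin θ) = (-2.926797, -27.846613)
h = r sin θ − e = -27.846613 − 18 = -45.846613
x = r cos θ + √(L² − h²) = -2.926797 + 221.300899 = 218.374102

218.3741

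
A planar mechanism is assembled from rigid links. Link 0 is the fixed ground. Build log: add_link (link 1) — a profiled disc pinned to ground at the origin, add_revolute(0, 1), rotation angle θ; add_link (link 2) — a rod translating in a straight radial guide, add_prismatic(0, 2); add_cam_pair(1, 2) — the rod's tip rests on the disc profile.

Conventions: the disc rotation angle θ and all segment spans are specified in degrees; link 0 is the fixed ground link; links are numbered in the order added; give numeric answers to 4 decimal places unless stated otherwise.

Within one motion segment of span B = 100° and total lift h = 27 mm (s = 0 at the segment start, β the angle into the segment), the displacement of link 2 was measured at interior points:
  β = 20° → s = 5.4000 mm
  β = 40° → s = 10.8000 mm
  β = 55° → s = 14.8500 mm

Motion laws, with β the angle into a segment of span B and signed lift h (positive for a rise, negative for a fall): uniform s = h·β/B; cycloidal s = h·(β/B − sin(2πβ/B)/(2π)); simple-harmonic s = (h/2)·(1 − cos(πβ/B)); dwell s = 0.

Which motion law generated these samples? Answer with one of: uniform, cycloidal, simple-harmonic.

candidates at β/B = r: uniform s = h·r (linear in β); cycloidal s = h·(r − sin(2πr)/(2π)); simple-harmonic s = (h/2)(1 − cos(πr))
β=20°: printed 5.4000 | uniform 5.4000, cycloidal 1.3131, simple-harmonic 2.5783
β=40°: printed 10.8000 | uniform 10.8000, cycloidal 8.2742, simple-harmonic 9.3283
β=55°: printed 14.8500 | uniform 14.8500, cycloidal 16.1779, simple-harmonic 15.6119
only one law matches every sample → uniform

uniform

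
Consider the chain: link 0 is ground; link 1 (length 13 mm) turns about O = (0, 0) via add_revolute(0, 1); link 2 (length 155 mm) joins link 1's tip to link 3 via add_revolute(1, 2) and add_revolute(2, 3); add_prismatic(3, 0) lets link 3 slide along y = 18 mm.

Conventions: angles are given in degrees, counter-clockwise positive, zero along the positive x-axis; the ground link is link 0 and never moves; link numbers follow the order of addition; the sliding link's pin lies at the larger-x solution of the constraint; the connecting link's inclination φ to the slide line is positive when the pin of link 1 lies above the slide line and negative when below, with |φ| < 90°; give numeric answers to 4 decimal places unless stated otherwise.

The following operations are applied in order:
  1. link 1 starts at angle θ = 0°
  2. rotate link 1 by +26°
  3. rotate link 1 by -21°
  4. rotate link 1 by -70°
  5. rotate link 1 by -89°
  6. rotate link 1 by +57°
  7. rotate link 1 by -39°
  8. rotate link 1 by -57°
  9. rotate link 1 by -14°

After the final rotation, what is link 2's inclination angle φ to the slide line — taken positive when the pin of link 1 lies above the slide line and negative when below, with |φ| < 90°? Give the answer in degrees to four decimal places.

geometry: r = 13 mm, L = 155 mm, e = 18 mm; θ starts at 0°
rotate link 1 by +26°: θ ← 0° +26° = 26°
rotate link 1 by -21°: θ ← 26° -21° = 5°
rotate link 1 by -70°: θ ← 5° -70° = -65°
rotate link 1 by -89°: θ ← -65° -89° = -154°
rotate link 1 by +57°: θ ← -154° +57° = -97°
rotate link 1 by -39°: θ ← -97° -39° = -136°
rotate link 1 by -57°: θ ← -136° -57° = -193°
rotate link 1 by -14°: θ ← -193° -14° = -207°
h = r sin θ − e = 5.901876 − 18 = -12.098124
sin φ = h / L = -12.098124 / 155 = -0.07805241
φ = arcsin(-0.07805241) = -4.476627°

-4.4766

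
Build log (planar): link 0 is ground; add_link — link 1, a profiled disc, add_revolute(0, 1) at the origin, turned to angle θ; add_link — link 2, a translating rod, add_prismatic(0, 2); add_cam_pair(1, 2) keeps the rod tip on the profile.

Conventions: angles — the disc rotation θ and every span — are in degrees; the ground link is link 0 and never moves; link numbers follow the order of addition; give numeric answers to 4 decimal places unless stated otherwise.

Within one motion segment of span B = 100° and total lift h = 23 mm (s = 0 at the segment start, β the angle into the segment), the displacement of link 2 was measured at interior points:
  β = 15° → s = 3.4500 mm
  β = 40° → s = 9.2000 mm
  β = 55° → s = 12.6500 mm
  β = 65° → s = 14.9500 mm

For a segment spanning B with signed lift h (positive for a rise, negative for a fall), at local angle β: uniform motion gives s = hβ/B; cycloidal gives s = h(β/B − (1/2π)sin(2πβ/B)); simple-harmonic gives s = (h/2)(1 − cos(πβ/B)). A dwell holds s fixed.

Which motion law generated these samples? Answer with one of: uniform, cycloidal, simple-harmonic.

candidates at β/B = r: uniform s = h·r (linear in β); cycloidal s = h·(r − sin(2πr)/(2π)); simple-harmonic s = (h/2)(1 − cos(πr))
β=15°: printed 3.4500 | uniform 3.4500, cycloidal 0.4885, simple-harmonic 1.2534
β=40°: printed 9.2000 | uniform 9.2000, cycloidal 7.0484, simple-harmonic 7.9463
β=55°: printed 12.6500 | uniform 12.6500, cycloidal 13.7812, simple-harmonic 13.2990
β=65°: printed 14.9500 | uniform 14.9500, cycloidal 17.9115, simple-harmonic 16.7209
only one law matches every sample → uniform

uniform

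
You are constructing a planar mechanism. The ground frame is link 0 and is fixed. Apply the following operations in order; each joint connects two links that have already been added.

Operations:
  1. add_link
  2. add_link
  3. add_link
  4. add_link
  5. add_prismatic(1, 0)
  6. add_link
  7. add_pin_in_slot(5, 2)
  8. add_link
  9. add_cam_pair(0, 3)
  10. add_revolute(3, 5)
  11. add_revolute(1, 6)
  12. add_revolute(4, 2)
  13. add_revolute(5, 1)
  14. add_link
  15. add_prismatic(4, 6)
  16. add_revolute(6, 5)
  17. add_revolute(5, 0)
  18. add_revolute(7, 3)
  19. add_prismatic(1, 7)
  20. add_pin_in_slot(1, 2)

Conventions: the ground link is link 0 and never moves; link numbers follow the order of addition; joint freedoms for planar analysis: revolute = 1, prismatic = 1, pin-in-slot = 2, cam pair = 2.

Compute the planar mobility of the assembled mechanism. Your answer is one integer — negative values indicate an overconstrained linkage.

(L,J1,J2)=(1,0,0); link0 fixed
link1: (2,0,0)
link2: (3,0,0)
link3: (4,0,0)
link4: (5,0,0)
P 1-0 [J1]: (5,1,0)
link5: (6,1,0)
PS 5-2 [J2]: (6,1,1)
link6: (7,1,1)
C 0-3 [J2]: (7,1,2)
R 3-5 [J1]: (7,2,2)
R 1-6 [J1]: (7,3,2)
R 4-2 [J1]: (7,4,2)
R 5-1 [J1]: (7,5,2)
link7: (8,5,2)
P 4-6 [J1]: (8,6,2)
R 6-5 [J1]: (8,7,2)
R 5-0 [J1]: (8,8,2)
R 7-3 [J1]: (8,9,2)
P 1-7 [J1]: (8,10,2)
PS 1-2 [J2]: (8,10,3)
Grübler: 3·7 − 2·10 − 3 = -2

M = -2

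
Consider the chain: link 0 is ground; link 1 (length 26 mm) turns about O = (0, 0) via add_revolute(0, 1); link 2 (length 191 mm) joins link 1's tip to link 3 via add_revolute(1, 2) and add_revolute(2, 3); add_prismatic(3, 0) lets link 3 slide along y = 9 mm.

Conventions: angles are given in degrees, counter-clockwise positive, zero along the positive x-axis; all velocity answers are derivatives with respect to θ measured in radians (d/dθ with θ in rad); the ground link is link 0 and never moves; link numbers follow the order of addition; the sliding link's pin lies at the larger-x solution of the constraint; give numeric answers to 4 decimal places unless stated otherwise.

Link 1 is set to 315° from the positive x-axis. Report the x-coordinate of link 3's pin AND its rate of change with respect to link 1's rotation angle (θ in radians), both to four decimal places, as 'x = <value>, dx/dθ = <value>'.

geometry: r = 26 mm, L = 191 mm, e = 9 mm
crank pin P = (r cos θ, r sin θ) = (18.384776, -18.384776)
h = r sin θ − e = -18.384776 − 9 = -27.384776
x = r cos θ + √(L² − h²) = 18.384776 + 189.026649 = 207.411425
dx/dθ = −r sin θ − h·r cos θ/√(L² − h²) (θ in radians; h = -27.384776) = 21.048226

x = 207.4114, dx/dθ = 21.0482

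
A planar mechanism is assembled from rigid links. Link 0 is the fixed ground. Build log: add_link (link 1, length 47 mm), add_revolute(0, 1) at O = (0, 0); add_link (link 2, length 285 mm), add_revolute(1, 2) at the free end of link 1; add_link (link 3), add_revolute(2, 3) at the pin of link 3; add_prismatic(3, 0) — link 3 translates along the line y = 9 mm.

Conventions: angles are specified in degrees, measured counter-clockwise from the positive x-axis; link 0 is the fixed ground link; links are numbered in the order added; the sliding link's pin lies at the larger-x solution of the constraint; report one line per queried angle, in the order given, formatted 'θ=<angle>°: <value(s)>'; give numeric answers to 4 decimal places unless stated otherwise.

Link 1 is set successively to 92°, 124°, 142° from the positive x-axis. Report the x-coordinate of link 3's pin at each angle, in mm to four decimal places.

geometry: r = 47 mm, L = 285 mm, e = 9 mm
θ=92°: crank pin P = (r cos θ, r sin θ) = (-1.640276, 46.971369)
θ=92°: h = r sin θ − e = 46.971369 − 9 = 37.971369
θ=92°: x = r cos θ + √(L² − h²) = -1.640276 + 282.459157 = 280.818880
θ=124°: crank pin P = (r cos θ, r sin θ) = (-26.282066, 38.964766)
θ=124°: h = r sin θ − e = 38.964766 − 9 = 29.964766
θ=124°: x = r cos θ + √(L² − h²) = -26.282066 + 283.420382 = 257.138315
θ=142°: crank pin P = (r cos θ, r sin θ) = (-37.036505, 28.936089)
θ=142°: h = r sin θ − e = 28.936089 − 9 = 19.936089
θ=142°: x = r cos θ + √(L² − h²) = -37.036505 + 284.301868 = 247.265363

θ=92°: 280.8189
θ=124°: 257.1383
θ=142°: 247.2654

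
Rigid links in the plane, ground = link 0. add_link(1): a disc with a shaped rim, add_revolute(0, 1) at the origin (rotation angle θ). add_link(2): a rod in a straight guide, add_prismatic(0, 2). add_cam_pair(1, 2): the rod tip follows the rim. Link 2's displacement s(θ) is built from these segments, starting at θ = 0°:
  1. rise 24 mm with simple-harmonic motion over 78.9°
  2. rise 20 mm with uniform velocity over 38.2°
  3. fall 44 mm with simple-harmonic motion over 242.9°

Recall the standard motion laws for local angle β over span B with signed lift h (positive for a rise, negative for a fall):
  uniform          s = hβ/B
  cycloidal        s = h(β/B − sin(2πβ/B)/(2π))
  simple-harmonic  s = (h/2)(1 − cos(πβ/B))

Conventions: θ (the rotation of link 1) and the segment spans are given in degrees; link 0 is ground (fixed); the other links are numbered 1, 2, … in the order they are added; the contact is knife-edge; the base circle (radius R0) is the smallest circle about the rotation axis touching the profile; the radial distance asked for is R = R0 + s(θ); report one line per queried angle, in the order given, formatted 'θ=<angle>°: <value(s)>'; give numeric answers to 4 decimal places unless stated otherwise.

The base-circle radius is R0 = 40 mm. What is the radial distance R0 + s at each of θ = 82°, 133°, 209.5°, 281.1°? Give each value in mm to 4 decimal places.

segment 1 (0° to 78.9°, simple-harmonic, h = 24) is passed completely: s = 0.0000 + (24) = 24.0000
θ = 82° falls in segment 2 (78.9° to 117.1°, uniform, h = 20): β = 82 − 78.9 = 3.1°, B = 38.2°; Δs = 20·3.1/38.2 = 1.6230; s = 24.0000 + 1.6230 = 25.6230
segment 2 (78.9° to 117.1°, uniform, h = 20) is passed completely: s = 24.0000 + (20) = 44.0000
θ = 133° falls in segment 3 (117.1° to 360°, simple-harmonic, h = -44): β = 133 − 117.1 = 15.9°, B = 242.9°; Δs = -44/2·(1 − cos(π·0.0655)) = -0.4636; s = 44.0000 − 0.4636 = 43.5364
θ = 209.5° falls in segment 3 (117.1° to 360°, simple-harmonic, h = -44): β = 209.5 − 117.1 = 92.4°, B = 242.9°; Δs = -44/2·(1 − cos(π·0.3804)) = -13.9272; s = 44.0000 − 13.9272 = 30.0728
θ = 281.1° falls in segment 3 (117.1° to 360°, simple-harmonic, h = -44): β = 281.1 − 117.1 = 164°, B = 242.9°; Δs = -44/2·(1 − cos(π·0.6752)) = -33.5053; s = 44.0000 − 33.5053 = 10.4947
θ=82°: R = R0 + s = 40 + 25.6230 = 65.6230
θ=133°: R = R0 + s = 40 + 43.5364 = 83.5364
θ=209.5°: R = R0 + s = 40 + 30.0728 = 70.0728
θ=281.1°: R = R0 + s = 40 + 10.4947 = 50.4947

θ=82°: 65.6230
θ=133°: 83.5364
θ=209.5°: 70.0728
θ=281.1°: 50.4947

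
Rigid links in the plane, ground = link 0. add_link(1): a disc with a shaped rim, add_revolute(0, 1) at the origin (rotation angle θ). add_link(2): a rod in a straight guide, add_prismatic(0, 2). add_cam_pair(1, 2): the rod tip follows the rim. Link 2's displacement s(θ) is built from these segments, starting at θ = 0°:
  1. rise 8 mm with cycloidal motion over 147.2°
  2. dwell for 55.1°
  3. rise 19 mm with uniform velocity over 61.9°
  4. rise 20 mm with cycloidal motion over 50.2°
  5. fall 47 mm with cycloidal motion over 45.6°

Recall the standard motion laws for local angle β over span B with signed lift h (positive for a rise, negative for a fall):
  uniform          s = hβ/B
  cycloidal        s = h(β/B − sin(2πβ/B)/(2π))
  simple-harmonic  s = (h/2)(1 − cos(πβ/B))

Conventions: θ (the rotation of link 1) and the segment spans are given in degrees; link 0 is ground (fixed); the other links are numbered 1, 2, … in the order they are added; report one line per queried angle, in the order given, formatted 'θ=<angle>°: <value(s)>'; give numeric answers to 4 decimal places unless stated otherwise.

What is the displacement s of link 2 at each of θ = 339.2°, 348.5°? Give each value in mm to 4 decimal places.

segment 1 (0° to 147.2°, cycloidal, h = 8) is passed completely: s = 0.0000 + (8) = 8.0000
segment 2 (147.2° to 202.3°, dwell): s unchanged at 8.0000
segment 3 (202.3° to 264.2°, uniform, h = 19) is passed completely: s = 8.0000 + (19) = 27.0000
segment 4 (264.2° to 314.4°, cycloidal, h = 20) is passed completely: s = 27.0000 + (20) = 47.0000
θ = 339.2° falls in segment 5 (314.4° to 360°, cycloidal, h = -47): β = 339.2 − 314.4 = 24.8°, B = 45.6°; Δs = -47·(0.5439 − sin(2π·0.5439)/(2π)) = -27.5968; s = 47.0000 − 27.5968 = 19.4032
θ = 348.5° falls in segment 5 (314.4° to 360°, cycloidal, h = -47): β = 348.5 − 314.4 = 34.1°, B = 45.6°; Δs = -47·(0.7478 − sin(2π·0.7478)/(2π)) = -42.6265; s = 47.0000 − 42.6265 = 4.3735

θ=339.2°: 19.4032
θ=348.5°: 4.3735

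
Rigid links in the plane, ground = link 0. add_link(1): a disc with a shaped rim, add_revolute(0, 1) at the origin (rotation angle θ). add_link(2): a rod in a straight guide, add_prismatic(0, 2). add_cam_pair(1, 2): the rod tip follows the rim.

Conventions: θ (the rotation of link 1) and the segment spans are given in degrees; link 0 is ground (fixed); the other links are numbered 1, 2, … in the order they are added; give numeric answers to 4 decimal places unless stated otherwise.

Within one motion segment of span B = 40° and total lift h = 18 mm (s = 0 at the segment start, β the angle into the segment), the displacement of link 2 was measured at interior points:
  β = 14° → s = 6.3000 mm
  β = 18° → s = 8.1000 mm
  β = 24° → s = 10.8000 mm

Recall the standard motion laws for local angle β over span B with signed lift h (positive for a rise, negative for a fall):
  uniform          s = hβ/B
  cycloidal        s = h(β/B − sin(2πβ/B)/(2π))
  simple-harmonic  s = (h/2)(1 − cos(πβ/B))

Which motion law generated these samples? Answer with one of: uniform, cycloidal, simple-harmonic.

candidates at β/B = r: uniform s = h·r (linear in β); cycloidal s = h·(r − sin(2πr)/(2π)); simple-harmonic s = (h/2)(1 − cos(πr))
β=14°: printed 6.3000 | uniform 6.3000, cycloidal 3.9823, simple-harmonic 4.9141
β=18°: printed 8.1000 | uniform 8.1000, cycloidal 7.2147, simple-harmonic 7.5921
β=24°: printed 10.8000 | uniform 10.8000, cycloidal 12.4839, simple-harmonic 11.7812
only one law matches every sample → uniform

uniform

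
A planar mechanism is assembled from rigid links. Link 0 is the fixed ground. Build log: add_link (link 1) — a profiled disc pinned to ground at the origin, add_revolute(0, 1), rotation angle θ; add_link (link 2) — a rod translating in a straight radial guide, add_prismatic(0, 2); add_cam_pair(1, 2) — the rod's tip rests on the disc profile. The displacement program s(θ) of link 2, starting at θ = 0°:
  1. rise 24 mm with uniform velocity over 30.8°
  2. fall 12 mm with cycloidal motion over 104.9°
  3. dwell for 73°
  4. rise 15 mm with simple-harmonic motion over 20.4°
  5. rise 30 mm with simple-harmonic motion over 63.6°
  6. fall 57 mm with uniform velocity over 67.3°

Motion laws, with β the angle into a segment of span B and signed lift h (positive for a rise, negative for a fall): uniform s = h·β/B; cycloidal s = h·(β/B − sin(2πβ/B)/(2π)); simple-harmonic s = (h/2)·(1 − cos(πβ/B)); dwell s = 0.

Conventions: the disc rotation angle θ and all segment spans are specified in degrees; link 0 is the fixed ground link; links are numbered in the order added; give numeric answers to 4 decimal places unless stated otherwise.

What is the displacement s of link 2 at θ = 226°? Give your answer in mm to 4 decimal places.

seg 1 [0°–30.8°] uniform, h=24: full span → s += 24 → s = 24.0000
seg 2 [30.8°–135.7°] cycloidal, h=-12: full span → s += -12 → s = 12.0000
seg 3 [135.7°–208.7°] dwell: s stays 12.0000
seg 4 [208.7°–229.1°] simple-harmonic, h=15: θ=226° here. β=17.3, B=20.4. 15/2·(1 − cos(π·0.8480)) = 14.1614 → s = 26.1614

26.1614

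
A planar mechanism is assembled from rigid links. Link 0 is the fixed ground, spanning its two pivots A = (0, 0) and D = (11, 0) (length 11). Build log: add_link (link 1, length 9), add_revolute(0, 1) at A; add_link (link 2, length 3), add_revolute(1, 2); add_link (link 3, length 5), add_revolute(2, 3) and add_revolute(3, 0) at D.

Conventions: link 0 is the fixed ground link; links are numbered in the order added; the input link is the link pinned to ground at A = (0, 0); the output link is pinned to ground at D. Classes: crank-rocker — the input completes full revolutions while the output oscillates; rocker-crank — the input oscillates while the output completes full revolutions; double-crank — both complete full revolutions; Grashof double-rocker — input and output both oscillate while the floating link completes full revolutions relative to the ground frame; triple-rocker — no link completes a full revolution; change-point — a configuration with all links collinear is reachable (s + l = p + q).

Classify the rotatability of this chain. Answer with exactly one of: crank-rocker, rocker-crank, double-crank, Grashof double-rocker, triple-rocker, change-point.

lengths: ground=11, input=9, coupler=3, output=5
sorted: s=3 (shortest), l=11 (longest), p+q=14
s + l = 14 vs p + q = 14
s + l = p + q → change-point (collinear configuration reachable)

change-point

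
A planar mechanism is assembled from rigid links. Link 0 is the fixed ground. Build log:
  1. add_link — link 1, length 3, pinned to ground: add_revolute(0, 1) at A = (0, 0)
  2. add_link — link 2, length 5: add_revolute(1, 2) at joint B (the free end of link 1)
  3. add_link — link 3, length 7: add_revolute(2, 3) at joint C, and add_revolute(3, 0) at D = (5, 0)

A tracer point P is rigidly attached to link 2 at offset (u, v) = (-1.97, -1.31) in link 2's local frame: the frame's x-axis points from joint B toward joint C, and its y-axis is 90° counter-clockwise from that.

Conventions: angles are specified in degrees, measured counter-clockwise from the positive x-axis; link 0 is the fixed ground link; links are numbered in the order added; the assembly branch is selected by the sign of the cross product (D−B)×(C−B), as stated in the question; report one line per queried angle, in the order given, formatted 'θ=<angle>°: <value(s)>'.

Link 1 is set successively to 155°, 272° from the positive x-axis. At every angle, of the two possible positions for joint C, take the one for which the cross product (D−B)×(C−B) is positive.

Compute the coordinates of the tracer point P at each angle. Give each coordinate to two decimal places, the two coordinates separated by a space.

A=(0,0), D=(5.00,0)
θ=155°: B = A + 3.00·(cos155°, sin155°) = (-2.7189, 1.2679)
θ=155°: |BD| = 7.8224
θ=155°: circle(B,5.00) ∩ circle(D,7.00): a=2.3771, h=4.3988
θ=155°:   candidates: C₊=(0.3397,5.2232) cross=34.409; C₋=(-1.0862,-3.4581) cross=-34.409
θ=155°:   branch + wants cross > 0 → take C=(0.3397,5.2232) (cross=34.409)
θ=155°: ex = (C−B)/|BC| = (0.6117,0.7911); ey = (-0.7911,0.6117)
θ=155°: P = B + -1.97·ex + -1.31·ey = (-2.8877,-1.0919)
θ=272°: B = A + 3.00·(cos272°, sin272°) = (0.1047, -2.9982)
θ=272°: |BD| = 5.7405
θ=272°: circle(B,5.00) ∩ circle(D,7.00): a=0.7798, h=4.9388
θ=272°:   candidates: C₊=(-1.8098,1.6208) cross=28.351; C₋=(3.3492,-6.8026) cross=-28.351
θ=272°:   branch + wants cross > 0 → take C=(-1.8098,1.6208) (cross=28.351)
θ=272°: ex = (C−B)/|BC| = (-0.3829,0.9238); ey = (-0.9238,-0.3829)
θ=272°: P = B + -1.97·ex + -1.31·ey = (2.0692,-4.3165)

θ=155°: -2.89 -1.09
θ=272°: 2.07 -4.32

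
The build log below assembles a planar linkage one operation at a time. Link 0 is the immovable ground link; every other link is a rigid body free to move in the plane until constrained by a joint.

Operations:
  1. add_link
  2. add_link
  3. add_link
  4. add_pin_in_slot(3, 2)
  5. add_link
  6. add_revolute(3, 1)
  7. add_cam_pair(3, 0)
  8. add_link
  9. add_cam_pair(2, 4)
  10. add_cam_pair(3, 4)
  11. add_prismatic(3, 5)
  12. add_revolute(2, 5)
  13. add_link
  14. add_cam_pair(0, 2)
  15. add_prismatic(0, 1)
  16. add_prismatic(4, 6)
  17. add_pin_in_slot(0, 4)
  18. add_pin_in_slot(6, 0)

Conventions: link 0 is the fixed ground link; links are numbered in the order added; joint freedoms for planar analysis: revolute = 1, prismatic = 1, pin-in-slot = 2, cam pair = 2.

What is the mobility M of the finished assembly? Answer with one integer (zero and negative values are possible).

L=1 J1=0 J2=0
add link → L=2 J1=0 J2=0
add link → L=3 J1=0 J2=0
add link → L=4 J1=0 J2=0
PS@3,2 dof=2 J2 → L=4 J1=0 J2=1
add link → L=5 J1=0 J2=1
R@3,1 dof=1 J1 → L=5 J1=1 J2=1
C@3,0 dof=2 J2 → L=5 J1=1 J2=2
add link → L=6 J1=1 J2=2
C@2,4 dof=2 J2 → L=6 J1=1 J2=3
C@3,4 dof=2 J2 → L=6 J1=1 J2=4
P@3,5 dof=1 J1 → L=6 J1=2 J2=4
R@2,5 dof=1 J1 → L=6 J1=3 J2=4
add link → L=7 J1=3 J2=4
C@0,2 dof=2 J2 → L=7 J1=3 J2=5
P@0,1 dof=1 J1 → L=7 J1=4 J2=5
P@4,6 dof=1 J1 → L=7 J1=5 J2=5
PS@0,4 dof=2 J2 → L=7 J1=5 J2=6
PS@6,0 dof=2 J2 → L=7 J1=5 J2=7
M=3(L−1)−2J1−J2=3·6−2·5−7=1

M = 1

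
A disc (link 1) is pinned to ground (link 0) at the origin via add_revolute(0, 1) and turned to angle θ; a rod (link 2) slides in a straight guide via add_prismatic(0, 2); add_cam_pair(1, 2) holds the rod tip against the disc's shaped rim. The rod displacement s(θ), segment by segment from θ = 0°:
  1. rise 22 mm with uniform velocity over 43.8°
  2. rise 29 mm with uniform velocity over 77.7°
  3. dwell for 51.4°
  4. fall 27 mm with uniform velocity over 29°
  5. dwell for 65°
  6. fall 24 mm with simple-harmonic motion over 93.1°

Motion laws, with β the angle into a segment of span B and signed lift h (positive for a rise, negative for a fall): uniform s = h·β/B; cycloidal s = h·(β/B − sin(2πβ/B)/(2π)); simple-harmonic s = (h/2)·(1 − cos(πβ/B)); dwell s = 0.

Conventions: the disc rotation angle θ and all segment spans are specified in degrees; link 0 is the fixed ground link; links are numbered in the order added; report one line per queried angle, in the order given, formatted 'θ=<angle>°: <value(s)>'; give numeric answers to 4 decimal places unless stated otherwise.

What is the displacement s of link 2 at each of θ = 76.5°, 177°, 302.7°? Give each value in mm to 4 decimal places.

segment 1 (0° to 43.8°, uniform, h = 22) is passed completely: s = 0.0000 + (22) = 22.0000
θ = 76.5° falls in segment 2 (43.8° to 121.5°, uniform, h = 29): β = 76.5 − 43.8 = 32.7°, B = 77.7°; Δs = 29·32.7/77.7 = 12.2046; s = 22.0000 + 12.2046 = 34.2046
segment 2 (43.8° to 121.5°, uniform, h = 29) is passed completely: s = 22.0000 + (29) = 51.0000
segment 3 (121.5° to 172.9°, dwell): s unchanged at 51.0000
θ = 177° falls in segment 4 (172.9° to 201.9°, uniform, h = -27): β = 177 − 172.9 = 4.1°, B = 29°; Δs = -27·4.1/29 = -3.8172; s = 51.0000 − 3.8172 = 47.1828
segment 4 (172.9° to 201.9°, uniform, h = -27) is passed completely: s = 51.0000 + (-27) = 24.0000
segment 5 (201.9° to 266.9°, dwell): s unchanged at 24.0000
θ = 302.7° falls in segment 6 (266.9° to 360°, simple-harmonic, h = -24): β = 302.7 − 266.9 = 35.8°, B = 93.1°; Δs = -24/2·(1 − cos(π·0.3845)) = -7.7418; s = 24.0000 − 7.7418 = 16.2582

θ=76.5°: 34.2046
θ=177°: 47.1828
θ=302.7°: 16.2582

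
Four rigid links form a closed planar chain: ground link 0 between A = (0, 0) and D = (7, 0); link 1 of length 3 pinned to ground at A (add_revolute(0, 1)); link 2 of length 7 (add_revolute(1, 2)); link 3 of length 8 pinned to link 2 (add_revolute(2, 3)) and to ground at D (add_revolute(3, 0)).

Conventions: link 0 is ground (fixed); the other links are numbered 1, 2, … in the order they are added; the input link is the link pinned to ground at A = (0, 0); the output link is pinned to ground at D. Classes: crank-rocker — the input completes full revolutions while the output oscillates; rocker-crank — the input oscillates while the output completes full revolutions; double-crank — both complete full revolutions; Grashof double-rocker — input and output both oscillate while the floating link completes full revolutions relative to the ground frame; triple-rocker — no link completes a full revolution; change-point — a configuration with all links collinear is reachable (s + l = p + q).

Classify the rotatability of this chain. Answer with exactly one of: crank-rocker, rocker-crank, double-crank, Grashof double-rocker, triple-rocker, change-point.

lengths: ground=7, input=3, coupler=7, output=8
sorted: s=3 (shortest), l=8 (longest), p+q=14
s + l = 11 vs p + q = 14
s + l < p + q (Grashof) with shortest = input link → crank-rocker

crank-rocker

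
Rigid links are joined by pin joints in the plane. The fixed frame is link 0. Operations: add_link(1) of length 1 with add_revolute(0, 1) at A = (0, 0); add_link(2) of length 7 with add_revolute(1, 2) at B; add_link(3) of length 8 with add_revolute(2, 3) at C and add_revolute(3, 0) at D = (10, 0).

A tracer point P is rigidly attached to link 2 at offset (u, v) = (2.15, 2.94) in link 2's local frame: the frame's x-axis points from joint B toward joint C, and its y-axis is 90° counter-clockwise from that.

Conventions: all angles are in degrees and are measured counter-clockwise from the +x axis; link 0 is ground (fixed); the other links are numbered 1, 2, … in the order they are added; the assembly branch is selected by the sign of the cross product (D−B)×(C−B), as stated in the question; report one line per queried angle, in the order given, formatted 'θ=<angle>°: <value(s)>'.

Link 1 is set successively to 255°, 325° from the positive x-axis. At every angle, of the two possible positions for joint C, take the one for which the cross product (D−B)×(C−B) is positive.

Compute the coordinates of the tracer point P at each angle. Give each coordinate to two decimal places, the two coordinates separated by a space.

A=(0,0), D=(10.00,0)
θ=255°: B = A + 1.00·(cos255°, sin255°) = (-0.2588, -0.9659)
θ=255°: |BD| = 10.3042
θ=255°: circle(B,7.00) ∩ circle(D,8.00): a=4.4242, h=5.4246
θ=255°:   candidates: C₊=(3.6374,4.8495) cross=55.896; C₋=(4.6544,-5.9519) cross=-55.896
θ=255°:   branch + wants cross > 0 → take C=(3.6374,4.8495) (cross=55.896)
θ=255°: ex = (C−B)/|BC| = (0.5566,0.8308); ey = (-0.8308,0.5566)
θ=255°: P = B + 2.15·ex + 2.94·ey = (-1.5046,2.4567)
θ=325°: B = A + 1.00·(cos325°, sin325°) = (0.8192, -0.5736)
θ=325°: |BD| = 9.1987
θ=325°: circle(B,7.00) ∩ circle(D,8.00): a=3.7840, h=5.8891
θ=325°:   candidates: C₊=(4.2286,5.5400) cross=54.172; C₋=(4.9630,-6.2152) cross=-54.172
θ=325°:   branch + wants cross > 0 → take C=(4.2286,5.5400) (cross=54.172)
θ=325°: ex = (C−B)/|BC| = (0.4871,0.8734); ey = (-0.8734,0.4871)
θ=325°: P = B + 2.15·ex + 2.94·ey = (-0.7013,2.7361)

θ=255°: -1.50 2.46
θ=325°: -0.70 2.74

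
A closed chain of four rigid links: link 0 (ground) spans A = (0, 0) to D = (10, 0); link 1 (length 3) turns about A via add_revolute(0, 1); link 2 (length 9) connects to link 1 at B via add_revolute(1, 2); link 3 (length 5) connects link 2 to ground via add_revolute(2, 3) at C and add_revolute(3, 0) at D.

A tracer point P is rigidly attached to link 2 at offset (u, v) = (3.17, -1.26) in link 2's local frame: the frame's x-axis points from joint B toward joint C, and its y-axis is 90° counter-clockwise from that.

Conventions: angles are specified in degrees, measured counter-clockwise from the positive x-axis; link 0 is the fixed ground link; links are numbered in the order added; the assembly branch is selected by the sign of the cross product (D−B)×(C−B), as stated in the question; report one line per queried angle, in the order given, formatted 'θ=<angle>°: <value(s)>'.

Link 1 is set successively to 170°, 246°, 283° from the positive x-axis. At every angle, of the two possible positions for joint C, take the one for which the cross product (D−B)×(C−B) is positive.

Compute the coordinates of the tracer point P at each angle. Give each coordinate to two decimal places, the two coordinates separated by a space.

A=(0,0), D=(10.00,0)
θ=170°: B = A + 3.00·(cos170°, sin170°) = (-2.9544, 0.5209)
θ=170°: |BD| = 12.9649
θ=170°: circle(B,9.00) ∩ circle(D,5.00): a=8.6421, h=2.5127
θ=170°:   candidates: C₊=(5.7817,2.6844) cross=32.577; C₋=(5.5798,-2.3370) cross=-32.577
θ=170°:   branch + wants cross > 0 → take C=(5.7817,2.6844) (cross=32.577)
θ=170°: ex = (C−B)/|BC| = (0.9707,0.2404); ey = (-0.2404,0.9707)
θ=170°: P = B + 3.17·ex + -1.26·ey = (0.4255,0.0599)
θ=246°: B = A + 3.00·(cos246°, sin246°) = (-1.2202, -2.7406)
θ=246°: |BD| = 11.5501
θ=246°: circle(B,9.00) ∩ circle(D,5.00): a=8.1993, h=3.7111
θ=246°:   candidates: C₊=(5.8643,2.8100) cross=42.863; C₋=(7.6255,-4.4002) cross=-42.863
θ=246°:   branch + wants cross > 0 → take C=(5.8643,2.8100) (cross=42.863)
θ=246°: ex = (C−B)/|BC| = (0.7872,0.6167); ey = (-0.6167,0.7872)
θ=246°: P = B + 3.17·ex + -1.26·ey = (2.0522,-1.7774)
θ=283°: B = A + 3.00·(cos283°, sin283°) = (0.6749, -2.9231)
θ=283°: |BD| = 9.7726
θ=283°: circle(B,9.00) ∩ circle(D,5.00): a=7.7514, h=4.5733
θ=283°:   candidates: C₊=(6.7035,3.7594) cross=44.693; C₋=(9.4394,-4.9685) cross=-44.693
θ=283°:   branch + wants cross > 0 → take C=(6.7035,3.7594) (cross=44.693)
θ=283°: ex = (C−B)/|BC| = (0.6698,0.7425); ey = (-0.7425,0.6698)
θ=283°: P = B + 3.17·ex + -1.26·ey = (3.7338,-1.4134)

θ=170°: 0.43 0.06
θ=246°: 2.05 -1.78
θ=283°: 3.73 -1.41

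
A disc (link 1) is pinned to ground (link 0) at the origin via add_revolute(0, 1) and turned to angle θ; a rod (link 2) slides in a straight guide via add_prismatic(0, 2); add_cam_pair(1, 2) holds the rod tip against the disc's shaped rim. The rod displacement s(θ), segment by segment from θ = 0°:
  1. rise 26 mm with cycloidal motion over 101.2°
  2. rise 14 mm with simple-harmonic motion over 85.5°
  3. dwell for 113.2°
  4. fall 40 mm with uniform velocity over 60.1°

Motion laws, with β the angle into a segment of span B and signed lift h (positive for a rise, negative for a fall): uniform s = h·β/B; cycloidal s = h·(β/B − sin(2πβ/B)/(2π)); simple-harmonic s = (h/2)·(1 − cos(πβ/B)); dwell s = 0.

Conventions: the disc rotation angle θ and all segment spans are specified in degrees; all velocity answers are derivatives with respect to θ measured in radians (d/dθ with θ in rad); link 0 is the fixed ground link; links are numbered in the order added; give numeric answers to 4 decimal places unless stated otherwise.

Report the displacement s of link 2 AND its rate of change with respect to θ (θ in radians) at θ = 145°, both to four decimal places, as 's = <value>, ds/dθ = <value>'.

segment 1 (0° to 101.2°, cycloidal, h = 26) is passed completely: s = 0.0000 + (26) = 26.0000
θ = 145° falls in segment 2 (101.2° to 186.7°, simple-harmonic, h = 14): β = 145 − 101.2 = 43.8°, B = 85.5°; Δs = 14/2·(1 − cos(π·0.5123)) = 7.2700; s = 26.0000 + 7.2700 = 33.2700
velocity in seg [101.2°–186.7°] (simple-harmonic), θ in radians: β = 43.8° = 0.7645 rad, B = 85.5° = 1.4923 rad; ds/dθ = (πh/(2B)) sin(πβ/B) = (π·14/(2·1.4923)) sin(π·0.5123) = 14.725876 mm/rad

s = 33.2700, ds/dθ = 14.7259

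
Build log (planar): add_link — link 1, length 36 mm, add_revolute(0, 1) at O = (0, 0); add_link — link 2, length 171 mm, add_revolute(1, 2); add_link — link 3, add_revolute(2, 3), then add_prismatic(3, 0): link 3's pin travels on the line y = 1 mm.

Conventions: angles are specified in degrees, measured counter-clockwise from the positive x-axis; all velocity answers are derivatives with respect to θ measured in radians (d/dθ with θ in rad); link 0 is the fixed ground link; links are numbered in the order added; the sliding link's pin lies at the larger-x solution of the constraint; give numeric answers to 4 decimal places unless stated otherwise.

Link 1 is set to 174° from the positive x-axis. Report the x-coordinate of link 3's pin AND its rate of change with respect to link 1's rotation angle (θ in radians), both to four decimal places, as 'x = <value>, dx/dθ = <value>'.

geometry: r = 36 mm, L = 171 mm, e = 1 mm
crank pin P = (r cos θ, r sin θ) = (-35.802788, 3.763025)
h = r sin θ − e = 3.763025 − 1 = 2.763025
x = r cos θ + √(L² − h²) = -35.802788 + 170.977676 = 135.174888
dx/dθ = −r sin θ − h·r cos θ/√(L² − h²) (θ in radians; h = 2.763025) = -3.184446

x = 135.1749, dx/dθ = -3.1844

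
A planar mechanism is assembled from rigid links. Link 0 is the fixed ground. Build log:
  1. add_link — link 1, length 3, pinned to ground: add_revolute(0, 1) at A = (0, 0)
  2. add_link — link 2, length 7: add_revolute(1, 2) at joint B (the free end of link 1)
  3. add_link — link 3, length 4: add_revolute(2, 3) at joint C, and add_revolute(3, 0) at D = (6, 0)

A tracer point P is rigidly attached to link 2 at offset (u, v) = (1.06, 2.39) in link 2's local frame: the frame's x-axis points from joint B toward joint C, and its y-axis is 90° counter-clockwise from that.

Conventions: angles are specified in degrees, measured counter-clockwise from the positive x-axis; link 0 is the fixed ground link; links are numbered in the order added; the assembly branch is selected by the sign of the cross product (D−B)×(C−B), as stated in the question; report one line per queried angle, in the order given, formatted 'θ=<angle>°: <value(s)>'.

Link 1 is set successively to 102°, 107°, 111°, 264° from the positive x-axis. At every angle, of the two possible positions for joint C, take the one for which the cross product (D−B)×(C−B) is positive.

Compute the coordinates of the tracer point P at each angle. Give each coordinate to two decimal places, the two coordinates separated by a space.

A=(0,0), D=(6.00,0)
θ=102°: B = A + 3.00·(cos102°, sin102°) = (-0.6237, 2.9344)
θ=102°: |BD| = 7.2446
θ=102°: circle(B,7.00) ∩ circle(D,4.00): a=5.8999, h=3.7672
θ=102°:   candidates: C₊=(6.2964,3.9890) cross=27.292; C₋=(3.2446,-2.8996) cross=-27.292
θ=102°:   branch + wants cross > 0 → take C=(6.2964,3.9890) (cross=27.292)
θ=102°: ex = (C−B)/|BC| = (0.9886,0.1507); ey = (-0.1507,0.9886)
θ=102°: P = B + 1.06·ex + 2.39·ey = (0.0641,5.4569)
θ=107°: B = A + 3.00·(cos107°, sin107°) = (-0.8771, 2.8689)
θ=107°: |BD| = 7.4515
θ=107°: circle(B,7.00) ∩ circle(D,4.00): a=5.9401, h=3.7034
θ=107°:   candidates: C₊=(6.0309,3.9999) cross=27.596; C₋=(3.1792,-2.8360) cross=-27.596
θ=107°:   branch + wants cross > 0 → take C=(6.0309,3.9999) (cross=27.596)
θ=107°: ex = (C−B)/|BC| = (0.9869,0.1616); ey = (-0.1616,0.9869)
θ=107°: P = B + 1.06·ex + 2.39·ey = (-0.2172,5.3988)
θ=111°: B = A + 3.00·(cos111°, sin111°) = (-1.0751, 2.8007)
θ=111°: |BD| = 7.6093
θ=111°: circle(B,7.00) ∩ circle(D,4.00): a=5.9730, h=3.6500
θ=111°:   candidates: C₊=(5.8221,3.9960) cross=27.774; C₋=(3.1352,-2.7915) cross=-27.774
θ=111°:   branch + wants cross > 0 → take C=(5.8221,3.9960) (cross=27.774)
θ=111°: ex = (C−B)/|BC| = (0.9853,0.1708); ey = (-0.1708,0.9853)
θ=111°: P = B + 1.06·ex + 2.39·ey = (-0.4388,5.3366)
θ=264°: B = A + 3.00·(cos264°, sin264°) = (-0.3136, -2.9836)
θ=264°: |BD| = 6.9831
θ=264°: circle(B,7.00) ∩ circle(D,4.00): a=5.8544, h=3.8375
θ=264°:   candidates: C₊=(3.3400,2.9873) cross=26.797; C₋=(6.6191,-3.9518) cross=-26.797
θ=264°:   branch + wants cross > 0 → take C=(3.3400,2.9873) (cross=26.797)
θ=264°: ex = (C−B)/|BC| = (0.5219,0.8530); ey = (-0.8530,0.5219)
θ=264°: P = B + 1.06·ex + 2.39·ey = (-1.7990,-0.8320)

θ=102°: 0.06 5.46
θ=107°: -0.22 5.40
θ=111°: -0.44 5.34
θ=264°: -1.80 -0.83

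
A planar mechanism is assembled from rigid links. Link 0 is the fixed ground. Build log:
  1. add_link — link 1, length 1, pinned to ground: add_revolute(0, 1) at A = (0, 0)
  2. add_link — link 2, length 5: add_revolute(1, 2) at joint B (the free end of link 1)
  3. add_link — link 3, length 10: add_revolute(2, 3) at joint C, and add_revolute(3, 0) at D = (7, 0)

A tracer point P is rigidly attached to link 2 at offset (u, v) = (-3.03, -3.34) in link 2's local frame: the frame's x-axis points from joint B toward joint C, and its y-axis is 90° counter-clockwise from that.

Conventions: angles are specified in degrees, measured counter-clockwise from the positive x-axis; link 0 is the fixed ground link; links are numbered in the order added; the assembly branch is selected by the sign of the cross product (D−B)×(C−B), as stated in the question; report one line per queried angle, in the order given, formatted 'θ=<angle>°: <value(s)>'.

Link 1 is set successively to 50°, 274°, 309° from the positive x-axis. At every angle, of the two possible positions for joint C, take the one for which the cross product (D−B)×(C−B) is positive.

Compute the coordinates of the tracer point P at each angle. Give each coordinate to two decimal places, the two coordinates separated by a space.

A=(0,0), D=(7.00,0)
θ=50°: B = A + 1.00·(cos50°, sin50°) = (0.6428, 0.7660)
θ=50°: |BD| = 6.4032
θ=50°: circle(B,5.00) ∩ circle(D,10.00): a=-2.6548, h=4.2370
θ=50°:   candidates: C₊=(-1.4861,5.2902) cross=27.130; C₋=(-2.4999,-3.1229) cross=-27.130
θ=50°:   branch + wants cross > 0 → take C=(-1.4861,5.2902) (cross=27.130)
θ=50°: ex = (C−B)/|BC| = (-0.4258,0.9048); ey = (-0.9048,-0.4258)
θ=50°: P = B + -3.03·ex + -3.34·ey = (4.9550,-0.5535)
θ=274°: B = A + 1.00·(cos274°, sin274°) = (0.0698, -0.9976)
θ=274°: |BD| = 7.0017
θ=274°: circle(B,5.00) ∩ circle(D,10.00): a=-1.8550, h=4.6432
θ=274°:   candidates: C₊=(-2.4279,3.3339) cross=32.510; C₋=(-1.1048,-5.8576) cross=-32.510
θ=274°:   branch + wants cross > 0 → take C=(-2.4279,3.3339) (cross=32.510)
θ=274°: ex = (C−B)/|BC| = (-0.4995,0.8663); ey = (-0.8663,-0.4995)
θ=274°: P = B + -3.03·ex + -3.34·ey = (4.4768,-1.9540)
θ=309°: B = A + 1.00·(cos309°, sin309°) = (0.6293, -0.7771)
θ=309°: |BD| = 6.4179
θ=309°: circle(B,5.00) ∩ circle(D,10.00): a=-2.6341, h=4.2499
θ=309°:   candidates: C₊=(-2.5000,3.1225) cross=27.275; C₋=(-1.4707,-5.3147) cross=-27.275
θ=309°:   branch + wants cross > 0 → take C=(-2.5000,3.1225) (cross=27.275)
θ=309°: ex = (C−B)/|BC| = (-0.6259,0.7799); ey = (-0.7799,-0.6259)
θ=309°: P = B + -3.03·ex + -3.34·ey = (5.1307,-1.0500)

θ=50°: 4.96 -0.55
θ=274°: 4.48 -1.95
θ=309°: 5.13 -1.05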